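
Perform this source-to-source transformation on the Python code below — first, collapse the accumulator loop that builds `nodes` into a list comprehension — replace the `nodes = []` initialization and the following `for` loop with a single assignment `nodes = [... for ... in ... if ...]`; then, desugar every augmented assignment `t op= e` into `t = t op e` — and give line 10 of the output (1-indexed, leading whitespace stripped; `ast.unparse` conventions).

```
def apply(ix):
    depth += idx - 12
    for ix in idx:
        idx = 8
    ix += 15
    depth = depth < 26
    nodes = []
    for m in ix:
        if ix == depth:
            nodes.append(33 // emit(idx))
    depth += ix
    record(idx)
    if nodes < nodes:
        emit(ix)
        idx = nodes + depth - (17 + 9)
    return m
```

if nodes < nodes:

Transformed code:
def apply(ix):
    depth = depth + (idx - 12)
    for ix in idx:
        idx = 8
    ix = ix + 15
    depth = depth < 26
    nodes = [33 // emit(idx) for m in ix if ix == depth]
    depth = depth + ix
    record(idx)
    if nodes < nodes:
        emit(ix)
        idx = nodes + depth - (17 + 9)
    return m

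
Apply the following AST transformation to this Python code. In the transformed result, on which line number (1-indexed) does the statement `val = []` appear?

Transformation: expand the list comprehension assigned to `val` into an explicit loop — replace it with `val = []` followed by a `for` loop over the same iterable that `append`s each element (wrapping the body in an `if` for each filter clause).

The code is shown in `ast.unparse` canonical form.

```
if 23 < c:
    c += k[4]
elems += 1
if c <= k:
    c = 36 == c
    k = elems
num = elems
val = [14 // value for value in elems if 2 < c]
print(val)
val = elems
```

Transformed code:
if 23 < c:
    c += k[4]
elems += 1
if c <= k:
    c = 36 == c
    k = elems
num = elems
val = []
for value in elems:
    if 2 < c:
        val.append(14 // value)
print(val)
val = elems

8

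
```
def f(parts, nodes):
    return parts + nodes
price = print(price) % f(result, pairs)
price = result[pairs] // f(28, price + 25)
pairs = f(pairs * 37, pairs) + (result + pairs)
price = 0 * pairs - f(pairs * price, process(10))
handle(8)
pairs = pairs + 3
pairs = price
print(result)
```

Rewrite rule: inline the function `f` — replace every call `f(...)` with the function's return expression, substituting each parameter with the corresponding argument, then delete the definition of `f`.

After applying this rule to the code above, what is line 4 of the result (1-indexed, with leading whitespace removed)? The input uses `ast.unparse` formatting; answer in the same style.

price = 0 * pairs - (pairs * price + process(10))

Transformed code:
price = print(price) % (result + pairs)
price = result[pairs] // (28 + (price + 25))
pairs = pairs * 37 + pairs + (result + pairs)
price = 0 * pairs - (pairs * price + process(10))
handle(8)
pairs = pairs + 3
pairs = price
print(result)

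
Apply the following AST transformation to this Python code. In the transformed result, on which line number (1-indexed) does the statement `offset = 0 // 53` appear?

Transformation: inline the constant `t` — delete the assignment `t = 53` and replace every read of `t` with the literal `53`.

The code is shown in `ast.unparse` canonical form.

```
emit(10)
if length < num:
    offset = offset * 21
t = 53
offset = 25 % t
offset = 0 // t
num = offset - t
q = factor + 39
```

5

Transformed code:
emit(10)
if length < num:
    offset = offset * 21
offset = 25 % 53
offset = 0 // 53
num = offset - 53
q = factor + 39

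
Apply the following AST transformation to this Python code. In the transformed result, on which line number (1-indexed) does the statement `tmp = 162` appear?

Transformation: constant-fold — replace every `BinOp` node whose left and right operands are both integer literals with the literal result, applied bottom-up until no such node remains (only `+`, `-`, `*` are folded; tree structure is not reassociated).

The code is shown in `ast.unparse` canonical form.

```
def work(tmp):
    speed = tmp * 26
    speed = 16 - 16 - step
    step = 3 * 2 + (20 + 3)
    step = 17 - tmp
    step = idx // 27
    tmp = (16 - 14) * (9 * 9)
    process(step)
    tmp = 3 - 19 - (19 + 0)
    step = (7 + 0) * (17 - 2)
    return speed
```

Transformed code:
def work(tmp):
    speed = tmp * 26
    speed = 0 - step
    step = 29
    step = 17 - tmp
    step = idx // 27
    tmp = 162
    process(step)
    tmp = -35
    step = 105
    return speed

7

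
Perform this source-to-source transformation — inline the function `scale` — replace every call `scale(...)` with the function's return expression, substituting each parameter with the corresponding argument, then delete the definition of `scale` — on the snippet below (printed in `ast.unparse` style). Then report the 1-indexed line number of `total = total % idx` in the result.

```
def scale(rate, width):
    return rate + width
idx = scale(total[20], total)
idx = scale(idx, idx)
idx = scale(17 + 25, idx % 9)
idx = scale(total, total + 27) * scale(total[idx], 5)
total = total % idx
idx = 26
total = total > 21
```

5

Transformed code:
idx = total[20] + total
idx = idx + idx
idx = 17 + 25 + idx % 9
idx = (total + (total + 27)) * (total[idx] + 5)
total = total % idx
idx = 26
total = total > 21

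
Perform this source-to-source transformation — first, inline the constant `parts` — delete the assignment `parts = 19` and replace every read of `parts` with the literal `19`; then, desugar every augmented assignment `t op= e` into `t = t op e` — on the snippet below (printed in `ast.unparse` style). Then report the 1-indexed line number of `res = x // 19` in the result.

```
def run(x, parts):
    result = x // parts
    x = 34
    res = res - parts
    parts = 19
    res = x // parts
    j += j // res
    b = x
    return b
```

5

Transformed code:
def run(x, parts):
    result = x // 19
    x = 34
    res = res - 19
    res = x // 19
    j = j + j // res
    b = x
    return b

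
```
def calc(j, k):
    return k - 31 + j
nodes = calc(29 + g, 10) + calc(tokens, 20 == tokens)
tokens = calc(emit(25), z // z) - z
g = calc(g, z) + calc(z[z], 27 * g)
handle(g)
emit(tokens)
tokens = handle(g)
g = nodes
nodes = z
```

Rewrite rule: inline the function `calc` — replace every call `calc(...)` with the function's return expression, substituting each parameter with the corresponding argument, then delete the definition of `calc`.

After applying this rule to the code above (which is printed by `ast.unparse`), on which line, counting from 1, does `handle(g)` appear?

Transformed code:
nodes = 10 - 31 + (29 + g) + ((20 == tokens) - 31 + tokens)
tokens = z // z - 31 + emit(25) - z
g = z - 31 + g + (27 * g - 31 + z[z])
handle(g)
emit(tokens)
tokens = handle(g)
g = nodes
nodes = z

4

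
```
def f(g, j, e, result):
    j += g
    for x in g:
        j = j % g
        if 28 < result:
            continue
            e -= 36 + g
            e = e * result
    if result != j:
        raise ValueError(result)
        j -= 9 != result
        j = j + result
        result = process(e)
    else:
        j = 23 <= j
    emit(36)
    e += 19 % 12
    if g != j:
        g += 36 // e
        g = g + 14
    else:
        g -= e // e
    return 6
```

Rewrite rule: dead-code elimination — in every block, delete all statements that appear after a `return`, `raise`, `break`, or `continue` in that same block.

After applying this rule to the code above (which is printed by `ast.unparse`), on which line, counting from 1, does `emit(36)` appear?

Transformed code:
def f(g, j, e, result):
    j += g
    for x in g:
        j = j % g
        if 28 < result:
            continue
    if result != j:
        raise ValueError(result)
    else:
        j = 23 <= j
    emit(36)
    e += 19 % 12
    if g != j:
        g += 36 // e
        g = g + 14
    else:
        g -= e // e
    return 6

11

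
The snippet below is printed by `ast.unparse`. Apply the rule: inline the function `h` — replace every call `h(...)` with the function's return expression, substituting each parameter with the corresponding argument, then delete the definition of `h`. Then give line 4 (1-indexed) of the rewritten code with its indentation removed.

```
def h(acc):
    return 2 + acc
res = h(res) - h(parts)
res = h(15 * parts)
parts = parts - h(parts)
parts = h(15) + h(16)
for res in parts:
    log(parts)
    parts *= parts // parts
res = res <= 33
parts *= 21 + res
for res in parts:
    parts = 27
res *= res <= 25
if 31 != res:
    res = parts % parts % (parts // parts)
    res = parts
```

parts = 2 + 15 + (2 + 16)

Transformed code:
res = 2 + res - (2 + parts)
res = 2 + 15 * parts
parts = parts - (2 + parts)
parts = 2 + 15 + (2 + 16)
for res in parts:
    log(parts)
    parts *= parts // parts
res = res <= 33
parts *= 21 + res
for res in parts:
    parts = 27
res *= res <= 25
if 31 != res:
    res = parts % parts % (parts // parts)
    res = parts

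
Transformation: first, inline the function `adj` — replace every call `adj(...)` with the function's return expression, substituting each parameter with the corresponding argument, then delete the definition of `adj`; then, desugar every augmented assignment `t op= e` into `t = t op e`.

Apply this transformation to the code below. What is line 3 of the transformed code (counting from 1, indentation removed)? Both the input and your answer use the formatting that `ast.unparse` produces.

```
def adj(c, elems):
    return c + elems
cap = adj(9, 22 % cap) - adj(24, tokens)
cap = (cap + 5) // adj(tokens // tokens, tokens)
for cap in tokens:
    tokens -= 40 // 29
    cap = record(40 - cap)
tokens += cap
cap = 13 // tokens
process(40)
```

for cap in tokens:

Transformed code:
cap = 9 + 22 % cap - (24 + tokens)
cap = (cap + 5) // (tokens // tokens + tokens)
for cap in tokens:
    tokens = tokens - 40 // 29
    cap = record(40 - cap)
tokens = tokens + cap
cap = 13 // tokens
process(40)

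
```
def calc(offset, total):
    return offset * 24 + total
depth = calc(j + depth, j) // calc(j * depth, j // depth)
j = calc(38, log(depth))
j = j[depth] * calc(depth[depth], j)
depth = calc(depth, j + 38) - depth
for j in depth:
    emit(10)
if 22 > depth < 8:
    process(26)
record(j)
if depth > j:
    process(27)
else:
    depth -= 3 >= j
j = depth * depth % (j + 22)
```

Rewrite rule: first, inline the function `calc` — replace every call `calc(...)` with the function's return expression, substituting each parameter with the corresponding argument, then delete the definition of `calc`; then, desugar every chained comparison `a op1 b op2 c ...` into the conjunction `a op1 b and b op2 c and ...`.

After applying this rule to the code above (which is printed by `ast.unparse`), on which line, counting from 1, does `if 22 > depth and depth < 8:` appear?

7

Transformed code:
depth = ((j + depth) * 24 + j) // (j * depth * 24 + j // depth)
j = 38 * 24 + log(depth)
j = j[depth] * (depth[depth] * 24 + j)
depth = depth * 24 + (j + 38) - depth
for j in depth:
    emit(10)
if 22 > depth and depth < 8:
    process(26)
record(j)
if depth > j:
    process(27)
else:
    depth -= 3 >= j
j = depth * depth % (j + 22)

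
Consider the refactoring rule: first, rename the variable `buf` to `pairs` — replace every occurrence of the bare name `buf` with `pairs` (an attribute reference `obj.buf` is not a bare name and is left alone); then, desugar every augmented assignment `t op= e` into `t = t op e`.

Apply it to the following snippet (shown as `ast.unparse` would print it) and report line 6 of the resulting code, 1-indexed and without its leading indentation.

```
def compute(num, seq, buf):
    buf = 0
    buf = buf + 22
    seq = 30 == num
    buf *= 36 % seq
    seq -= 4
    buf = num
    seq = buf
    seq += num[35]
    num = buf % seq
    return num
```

Transformed code:
def compute(num, seq, pairs):
    pairs = 0
    pairs = pairs + 22
    seq = 30 == num
    pairs = pairs * (36 % seq)
    seq = seq - 4
    pairs = num
    seq = pairs
    seq = seq + num[35]
    num = pairs % seq
    return num

seq = seq - 4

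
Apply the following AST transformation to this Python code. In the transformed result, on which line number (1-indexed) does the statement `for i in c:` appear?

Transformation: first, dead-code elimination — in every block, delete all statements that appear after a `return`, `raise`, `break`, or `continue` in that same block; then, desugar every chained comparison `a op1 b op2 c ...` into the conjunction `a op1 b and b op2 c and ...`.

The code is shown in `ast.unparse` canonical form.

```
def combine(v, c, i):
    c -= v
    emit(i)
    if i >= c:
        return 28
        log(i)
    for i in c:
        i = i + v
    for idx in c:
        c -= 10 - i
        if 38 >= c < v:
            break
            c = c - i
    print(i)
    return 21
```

6

Transformed code:
def combine(v, c, i):
    c -= v
    emit(i)
    if i >= c:
        return 28
    for i in c:
        i = i + v
    for idx in c:
        c -= 10 - i
        if 38 >= c and c < v:
            break
    print(i)
    return 21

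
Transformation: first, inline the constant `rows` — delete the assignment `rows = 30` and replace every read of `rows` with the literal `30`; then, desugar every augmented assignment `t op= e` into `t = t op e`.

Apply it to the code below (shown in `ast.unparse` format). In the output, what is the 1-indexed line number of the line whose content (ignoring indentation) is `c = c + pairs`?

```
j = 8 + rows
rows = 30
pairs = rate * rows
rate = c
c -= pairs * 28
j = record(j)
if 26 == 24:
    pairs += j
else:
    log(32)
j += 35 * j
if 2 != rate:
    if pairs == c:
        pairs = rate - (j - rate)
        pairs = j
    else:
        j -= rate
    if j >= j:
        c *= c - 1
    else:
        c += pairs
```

Transformed code:
j = 8 + 30
pairs = rate * 30
rate = c
c = c - pairs * 28
j = record(j)
if 26 == 24:
    pairs = pairs + j
else:
    log(32)
j = j + 35 * j
if 2 != rate:
    if pairs == c:
        pairs = rate - (j - rate)
        pairs = j
    else:
        j = j - rate
    if j >= j:
        c = c * (c - 1)
    else:
        c = c + pairs

20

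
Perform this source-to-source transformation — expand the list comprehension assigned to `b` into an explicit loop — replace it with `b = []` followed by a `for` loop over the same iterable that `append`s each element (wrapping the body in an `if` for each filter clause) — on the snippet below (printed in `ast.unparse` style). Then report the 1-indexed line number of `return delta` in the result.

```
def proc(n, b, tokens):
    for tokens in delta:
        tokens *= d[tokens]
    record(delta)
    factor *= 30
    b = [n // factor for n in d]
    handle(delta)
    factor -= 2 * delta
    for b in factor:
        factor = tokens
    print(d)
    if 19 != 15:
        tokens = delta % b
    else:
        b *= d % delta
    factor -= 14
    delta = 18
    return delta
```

Transformed code:
def proc(n, b, tokens):
    for tokens in delta:
        tokens *= d[tokens]
    record(delta)
    factor *= 30
    b = []
    for n in d:
        b.append(n // factor)
    handle(delta)
    factor -= 2 * delta
    for b in factor:
        factor = tokens
    print(d)
    if 19 != 15:
        tokens = delta % b
    else:
        b *= d % delta
    factor -= 14
    delta = 18
    return delta

20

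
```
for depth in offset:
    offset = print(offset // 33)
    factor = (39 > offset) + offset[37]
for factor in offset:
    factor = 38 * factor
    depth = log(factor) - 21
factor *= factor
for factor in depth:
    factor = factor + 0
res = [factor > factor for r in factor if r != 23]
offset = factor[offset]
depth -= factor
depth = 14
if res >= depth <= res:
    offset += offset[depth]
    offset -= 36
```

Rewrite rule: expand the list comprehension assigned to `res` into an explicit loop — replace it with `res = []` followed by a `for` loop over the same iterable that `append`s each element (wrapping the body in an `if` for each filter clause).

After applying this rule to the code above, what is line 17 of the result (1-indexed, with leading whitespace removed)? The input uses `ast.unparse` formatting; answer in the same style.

Transformed code:
for depth in offset:
    offset = print(offset // 33)
    factor = (39 > offset) + offset[37]
for factor in offset:
    factor = 38 * factor
    depth = log(factor) - 21
factor *= factor
for factor in depth:
    factor = factor + 0
res = []
for r in factor:
    if r != 23:
        res.append(factor > factor)
offset = factor[offset]
depth -= factor
depth = 14
if res >= depth <= res:
    offset += offset[depth]
    offset -= 36

if res >= depth <= res:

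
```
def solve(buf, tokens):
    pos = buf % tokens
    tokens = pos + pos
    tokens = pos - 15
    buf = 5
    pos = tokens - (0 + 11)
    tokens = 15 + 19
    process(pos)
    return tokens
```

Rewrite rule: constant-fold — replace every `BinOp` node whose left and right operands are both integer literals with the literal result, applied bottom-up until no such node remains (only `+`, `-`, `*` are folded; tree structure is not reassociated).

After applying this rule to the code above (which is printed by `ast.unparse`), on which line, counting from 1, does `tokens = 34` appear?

7

Transformed code:
def solve(buf, tokens):
    pos = buf % tokens
    tokens = pos + pos
    tokens = pos - 15
    buf = 5
    pos = tokens - 11
    tokens = 34
    process(pos)
    return tokens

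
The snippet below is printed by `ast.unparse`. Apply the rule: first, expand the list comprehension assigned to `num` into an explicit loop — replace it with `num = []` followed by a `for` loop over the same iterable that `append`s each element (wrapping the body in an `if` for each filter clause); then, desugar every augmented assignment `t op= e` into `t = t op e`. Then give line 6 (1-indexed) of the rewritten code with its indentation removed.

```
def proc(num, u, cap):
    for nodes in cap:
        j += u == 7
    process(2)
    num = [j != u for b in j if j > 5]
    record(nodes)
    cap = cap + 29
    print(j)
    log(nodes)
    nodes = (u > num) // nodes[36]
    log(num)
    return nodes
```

for b in j:

Transformed code:
def proc(num, u, cap):
    for nodes in cap:
        j = j + (u == 7)
    process(2)
    num = []
    for b in j:
        if j > 5:
            num.append(j != u)
    record(nodes)
    cap = cap + 29
    print(j)
    log(nodes)
    nodes = (u > num) // nodes[36]
    log(num)
    return nodes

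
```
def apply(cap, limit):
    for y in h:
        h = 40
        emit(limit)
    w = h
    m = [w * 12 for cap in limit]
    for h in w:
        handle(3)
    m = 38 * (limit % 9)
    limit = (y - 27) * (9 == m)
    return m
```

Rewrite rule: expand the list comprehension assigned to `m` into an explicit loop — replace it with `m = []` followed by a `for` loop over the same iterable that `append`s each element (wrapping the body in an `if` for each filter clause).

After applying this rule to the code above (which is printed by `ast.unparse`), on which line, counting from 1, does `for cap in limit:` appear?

7

Transformed code:
def apply(cap, limit):
    for y in h:
        h = 40
        emit(limit)
    w = h
    m = []
    for cap in limit:
        m.append(w * 12)
    for h in w:
        handle(3)
    m = 38 * (limit % 9)
    limit = (y - 27) * (9 == m)
    return m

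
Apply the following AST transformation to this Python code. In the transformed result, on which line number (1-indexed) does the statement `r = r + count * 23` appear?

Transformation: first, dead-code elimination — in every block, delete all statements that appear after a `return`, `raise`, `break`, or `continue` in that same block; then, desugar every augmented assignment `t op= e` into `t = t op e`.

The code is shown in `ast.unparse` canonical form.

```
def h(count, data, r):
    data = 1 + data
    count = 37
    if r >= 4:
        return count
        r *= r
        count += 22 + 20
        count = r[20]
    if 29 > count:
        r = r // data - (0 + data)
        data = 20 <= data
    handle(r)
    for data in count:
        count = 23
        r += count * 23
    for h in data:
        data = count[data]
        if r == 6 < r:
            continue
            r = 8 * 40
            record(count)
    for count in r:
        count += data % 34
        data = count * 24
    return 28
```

12

Transformed code:
def h(count, data, r):
    data = 1 + data
    count = 37
    if r >= 4:
        return count
    if 29 > count:
        r = r // data - (0 + data)
        data = 20 <= data
    handle(r)
    for data in count:
        count = 23
        r = r + count * 23
    for h in data:
        data = count[data]
        if r == 6 < r:
            continue
    for count in r:
        count = count + data % 34
        data = count * 24
    return 28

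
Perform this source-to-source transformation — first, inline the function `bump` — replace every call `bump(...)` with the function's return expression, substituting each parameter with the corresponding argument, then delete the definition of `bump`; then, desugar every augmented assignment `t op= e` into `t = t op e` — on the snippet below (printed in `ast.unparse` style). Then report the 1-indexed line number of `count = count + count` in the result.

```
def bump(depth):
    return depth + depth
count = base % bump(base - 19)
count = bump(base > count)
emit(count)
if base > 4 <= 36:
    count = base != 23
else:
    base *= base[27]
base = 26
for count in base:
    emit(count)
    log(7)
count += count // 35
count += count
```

Transformed code:
count = base % (base - 19 + (base - 19))
count = (base > count) + (base > count)
emit(count)
if base > 4 <= 36:
    count = base != 23
else:
    base = base * base[27]
base = 26
for count in base:
    emit(count)
    log(7)
count = count + count // 35
count = count + count

13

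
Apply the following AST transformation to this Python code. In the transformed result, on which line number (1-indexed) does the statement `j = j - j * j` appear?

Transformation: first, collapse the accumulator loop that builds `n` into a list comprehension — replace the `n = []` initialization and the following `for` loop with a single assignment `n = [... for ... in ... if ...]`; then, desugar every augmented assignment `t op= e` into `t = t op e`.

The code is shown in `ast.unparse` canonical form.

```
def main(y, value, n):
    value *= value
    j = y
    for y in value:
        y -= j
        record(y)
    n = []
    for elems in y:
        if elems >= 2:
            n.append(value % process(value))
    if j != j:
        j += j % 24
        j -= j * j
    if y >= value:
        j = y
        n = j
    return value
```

10

Transformed code:
def main(y, value, n):
    value = value * value
    j = y
    for y in value:
        y = y - j
        record(y)
    n = [value % process(value) for elems in y if elems >= 2]
    if j != j:
        j = j + j % 24
        j = j - j * j
    if y >= value:
        j = y
        n = j
    return value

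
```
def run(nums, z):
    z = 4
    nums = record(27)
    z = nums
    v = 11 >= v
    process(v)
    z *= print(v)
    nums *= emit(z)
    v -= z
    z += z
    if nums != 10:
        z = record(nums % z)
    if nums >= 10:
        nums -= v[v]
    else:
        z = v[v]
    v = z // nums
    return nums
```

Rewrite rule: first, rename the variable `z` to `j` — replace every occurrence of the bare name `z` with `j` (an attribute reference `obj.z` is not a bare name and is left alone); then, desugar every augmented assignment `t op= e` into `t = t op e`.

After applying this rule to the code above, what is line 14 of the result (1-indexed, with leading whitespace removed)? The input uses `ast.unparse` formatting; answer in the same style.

Transformed code:
def run(nums, j):
    j = 4
    nums = record(27)
    j = nums
    v = 11 >= v
    process(v)
    j = j * print(v)
    nums = nums * emit(j)
    v = v - j
    j = j + j
    if nums != 10:
        j = record(nums % j)
    if nums >= 10:
        nums = nums - v[v]
    else:
        j = v[v]
    v = j // nums
    return nums

nums = nums - v[v]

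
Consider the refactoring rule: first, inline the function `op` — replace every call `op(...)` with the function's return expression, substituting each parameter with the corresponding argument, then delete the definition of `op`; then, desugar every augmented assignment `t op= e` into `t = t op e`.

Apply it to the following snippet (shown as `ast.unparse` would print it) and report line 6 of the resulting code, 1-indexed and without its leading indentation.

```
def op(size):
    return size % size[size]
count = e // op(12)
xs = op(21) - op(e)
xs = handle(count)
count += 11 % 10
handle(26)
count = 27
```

count = 27

Transformed code:
count = e // (12 % 12[12])
xs = 21 % 21[21] - e % e[e]
xs = handle(count)
count = count + 11 % 10
handle(26)
count = 27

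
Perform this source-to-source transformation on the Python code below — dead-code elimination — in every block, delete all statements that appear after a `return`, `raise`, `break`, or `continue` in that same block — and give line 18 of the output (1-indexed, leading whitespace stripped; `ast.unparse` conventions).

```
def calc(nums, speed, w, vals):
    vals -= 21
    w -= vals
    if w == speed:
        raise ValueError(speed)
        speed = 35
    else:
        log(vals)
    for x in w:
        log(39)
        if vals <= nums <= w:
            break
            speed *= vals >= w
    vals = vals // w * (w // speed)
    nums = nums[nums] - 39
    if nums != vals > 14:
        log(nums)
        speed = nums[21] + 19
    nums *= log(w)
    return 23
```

return 23

Transformed code:
def calc(nums, speed, w, vals):
    vals -= 21
    w -= vals
    if w == speed:
        raise ValueError(speed)
    else:
        log(vals)
    for x in w:
        log(39)
        if vals <= nums <= w:
            break
    vals = vals // w * (w // speed)
    nums = nums[nums] - 39
    if nums != vals > 14:
        log(nums)
        speed = nums[21] + 19
    nums *= log(w)
    return 23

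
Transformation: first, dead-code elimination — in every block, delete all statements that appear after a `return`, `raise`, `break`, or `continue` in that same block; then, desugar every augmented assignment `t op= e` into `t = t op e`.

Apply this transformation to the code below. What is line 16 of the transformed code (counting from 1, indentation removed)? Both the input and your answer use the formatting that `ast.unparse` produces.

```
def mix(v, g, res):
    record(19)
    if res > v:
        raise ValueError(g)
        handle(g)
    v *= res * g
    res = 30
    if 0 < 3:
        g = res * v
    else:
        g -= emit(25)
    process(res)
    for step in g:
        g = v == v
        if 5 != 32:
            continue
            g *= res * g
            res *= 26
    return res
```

Transformed code:
def mix(v, g, res):
    record(19)
    if res > v:
        raise ValueError(g)
    v = v * (res * g)
    res = 30
    if 0 < 3:
        g = res * v
    else:
        g = g - emit(25)
    process(res)
    for step in g:
        g = v == v
        if 5 != 32:
            continue
    return res

return res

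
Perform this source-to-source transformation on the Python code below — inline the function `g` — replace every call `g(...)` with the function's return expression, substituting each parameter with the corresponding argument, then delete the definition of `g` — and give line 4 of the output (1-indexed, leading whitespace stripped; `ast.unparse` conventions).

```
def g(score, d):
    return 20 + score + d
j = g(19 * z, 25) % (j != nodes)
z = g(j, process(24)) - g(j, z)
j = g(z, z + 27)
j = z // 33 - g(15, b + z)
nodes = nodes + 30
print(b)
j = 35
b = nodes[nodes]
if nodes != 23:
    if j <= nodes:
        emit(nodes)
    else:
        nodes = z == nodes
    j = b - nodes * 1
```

Transformed code:
j = (20 + 19 * z + 25) % (j != nodes)
z = 20 + j + process(24) - (20 + j + z)
j = 20 + z + (z + 27)
j = z // 33 - (20 + 15 + (b + z))
nodes = nodes + 30
print(b)
j = 35
b = nodes[nodes]
if nodes != 23:
    if j <= nodes:
        emit(nodes)
    else:
        nodes = z == nodes
    j = b - nodes * 1

j = z // 33 - (20 + 15 + (b + z))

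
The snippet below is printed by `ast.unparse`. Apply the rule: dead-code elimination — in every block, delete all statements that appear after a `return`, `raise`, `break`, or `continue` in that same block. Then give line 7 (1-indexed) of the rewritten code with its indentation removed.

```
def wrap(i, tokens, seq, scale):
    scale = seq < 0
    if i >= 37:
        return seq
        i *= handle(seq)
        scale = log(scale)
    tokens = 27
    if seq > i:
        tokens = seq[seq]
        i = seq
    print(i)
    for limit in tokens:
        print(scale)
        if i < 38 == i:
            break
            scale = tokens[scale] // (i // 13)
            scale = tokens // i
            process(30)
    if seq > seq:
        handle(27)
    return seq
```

tokens = seq[seq]

Transformed code:
def wrap(i, tokens, seq, scale):
    scale = seq < 0
    if i >= 37:
        return seq
    tokens = 27
    if seq > i:
        tokens = seq[seq]
        i = seq
    print(i)
    for limit in tokens:
        print(scale)
        if i < 38 == i:
            break
    if seq > seq:
        handle(27)
    return seq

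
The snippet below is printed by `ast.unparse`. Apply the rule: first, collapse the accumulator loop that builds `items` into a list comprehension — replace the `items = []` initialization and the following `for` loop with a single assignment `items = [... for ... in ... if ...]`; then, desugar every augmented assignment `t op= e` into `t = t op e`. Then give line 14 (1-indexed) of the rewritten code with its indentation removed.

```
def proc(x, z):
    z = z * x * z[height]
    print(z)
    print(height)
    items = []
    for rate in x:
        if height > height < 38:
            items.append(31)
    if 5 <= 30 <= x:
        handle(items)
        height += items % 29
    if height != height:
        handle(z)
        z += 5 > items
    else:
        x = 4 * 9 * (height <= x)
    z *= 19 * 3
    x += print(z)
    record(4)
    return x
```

Transformed code:
def proc(x, z):
    z = z * x * z[height]
    print(z)
    print(height)
    items = [31 for rate in x if height > height < 38]
    if 5 <= 30 <= x:
        handle(items)
        height = height + items % 29
    if height != height:
        handle(z)
        z = z + (5 > items)
    else:
        x = 4 * 9 * (height <= x)
    z = z * (19 * 3)
    x = x + print(z)
    record(4)
    return x

z = z * (19 * 3)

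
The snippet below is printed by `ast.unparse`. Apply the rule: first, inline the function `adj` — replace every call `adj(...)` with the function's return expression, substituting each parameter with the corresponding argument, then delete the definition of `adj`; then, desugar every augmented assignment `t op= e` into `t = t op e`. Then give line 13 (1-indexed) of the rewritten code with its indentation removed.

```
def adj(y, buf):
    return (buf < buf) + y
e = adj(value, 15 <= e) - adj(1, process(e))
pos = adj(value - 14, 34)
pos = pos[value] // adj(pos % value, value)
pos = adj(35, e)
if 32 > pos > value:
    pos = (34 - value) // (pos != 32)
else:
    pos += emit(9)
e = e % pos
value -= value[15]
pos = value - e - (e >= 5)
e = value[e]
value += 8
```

value = value + 8

Transformed code:
e = ((15 <= e) < (15 <= e)) + value - ((process(e) < process(e)) + 1)
pos = (34 < 34) + (value - 14)
pos = pos[value] // ((value < value) + pos % value)
pos = (e < e) + 35
if 32 > pos > value:
    pos = (34 - value) // (pos != 32)
else:
    pos = pos + emit(9)
e = e % pos
value = value - value[15]
pos = value - e - (e >= 5)
e = value[e]
value = value + 8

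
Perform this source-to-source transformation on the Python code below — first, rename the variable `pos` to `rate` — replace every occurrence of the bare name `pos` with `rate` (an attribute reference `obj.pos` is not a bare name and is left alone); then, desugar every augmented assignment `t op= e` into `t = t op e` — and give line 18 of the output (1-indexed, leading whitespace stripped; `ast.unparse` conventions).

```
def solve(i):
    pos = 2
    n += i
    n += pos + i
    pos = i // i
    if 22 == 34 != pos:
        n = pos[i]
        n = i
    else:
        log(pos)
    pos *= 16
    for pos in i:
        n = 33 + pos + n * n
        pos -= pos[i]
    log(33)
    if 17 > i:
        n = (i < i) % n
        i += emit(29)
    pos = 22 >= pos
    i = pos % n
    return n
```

i = i + emit(29)

Transformed code:
def solve(i):
    rate = 2
    n = n + i
    n = n + (rate + i)
    rate = i // i
    if 22 == 34 != rate:
        n = rate[i]
        n = i
    else:
        log(rate)
    rate = rate * 16
    for rate in i:
        n = 33 + rate + n * n
        rate = rate - rate[i]
    log(33)
    if 17 > i:
        n = (i < i) % n
        i = i + emit(29)
    rate = 22 >= rate
    i = rate % n
    return n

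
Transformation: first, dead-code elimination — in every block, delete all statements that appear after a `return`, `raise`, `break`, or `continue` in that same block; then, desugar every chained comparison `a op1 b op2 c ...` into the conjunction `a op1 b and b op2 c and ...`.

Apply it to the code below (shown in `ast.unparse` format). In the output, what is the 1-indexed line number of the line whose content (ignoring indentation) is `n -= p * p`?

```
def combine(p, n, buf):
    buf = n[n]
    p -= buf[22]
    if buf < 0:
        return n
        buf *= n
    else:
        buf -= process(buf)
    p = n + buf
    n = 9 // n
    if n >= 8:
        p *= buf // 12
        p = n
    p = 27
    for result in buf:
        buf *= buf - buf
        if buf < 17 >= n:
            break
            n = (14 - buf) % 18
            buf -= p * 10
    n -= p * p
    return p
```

18

Transformed code:
def combine(p, n, buf):
    buf = n[n]
    p -= buf[22]
    if buf < 0:
        return n
    else:
        buf -= process(buf)
    p = n + buf
    n = 9 // n
    if n >= 8:
        p *= buf // 12
        p = n
    p = 27
    for result in buf:
        buf *= buf - buf
        if buf < 17 and 17 >= n:
            break
    n -= p * p
    return p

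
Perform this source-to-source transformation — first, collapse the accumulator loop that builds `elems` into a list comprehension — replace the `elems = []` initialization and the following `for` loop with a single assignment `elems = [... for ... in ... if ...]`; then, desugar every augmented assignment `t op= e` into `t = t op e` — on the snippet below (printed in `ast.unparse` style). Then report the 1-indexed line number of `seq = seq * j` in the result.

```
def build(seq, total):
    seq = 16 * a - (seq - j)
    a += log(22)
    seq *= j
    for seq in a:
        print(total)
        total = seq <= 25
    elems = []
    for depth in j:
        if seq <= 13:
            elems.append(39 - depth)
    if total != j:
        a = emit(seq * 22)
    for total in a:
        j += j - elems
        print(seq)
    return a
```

4

Transformed code:
def build(seq, total):
    seq = 16 * a - (seq - j)
    a = a + log(22)
    seq = seq * j
    for seq in a:
        print(total)
        total = seq <= 25
    elems = [39 - depth for depth in j if seq <= 13]
    if total != j:
        a = emit(seq * 22)
    for total in a:
        j = j + (j - elems)
        print(seq)
    return a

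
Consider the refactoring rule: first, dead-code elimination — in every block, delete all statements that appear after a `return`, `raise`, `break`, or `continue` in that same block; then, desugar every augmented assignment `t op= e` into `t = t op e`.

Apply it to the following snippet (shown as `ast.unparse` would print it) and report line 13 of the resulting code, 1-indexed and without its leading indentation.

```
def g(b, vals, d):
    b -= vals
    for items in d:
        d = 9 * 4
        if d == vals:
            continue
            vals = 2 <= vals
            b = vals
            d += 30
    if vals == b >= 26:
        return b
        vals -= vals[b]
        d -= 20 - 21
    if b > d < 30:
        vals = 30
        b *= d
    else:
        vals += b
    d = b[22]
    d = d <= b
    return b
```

Transformed code:
def g(b, vals, d):
    b = b - vals
    for items in d:
        d = 9 * 4
        if d == vals:
            continue
    if vals == b >= 26:
        return b
    if b > d < 30:
        vals = 30
        b = b * d
    else:
        vals = vals + b
    d = b[22]
    d = d <= b
    return b

vals = vals + b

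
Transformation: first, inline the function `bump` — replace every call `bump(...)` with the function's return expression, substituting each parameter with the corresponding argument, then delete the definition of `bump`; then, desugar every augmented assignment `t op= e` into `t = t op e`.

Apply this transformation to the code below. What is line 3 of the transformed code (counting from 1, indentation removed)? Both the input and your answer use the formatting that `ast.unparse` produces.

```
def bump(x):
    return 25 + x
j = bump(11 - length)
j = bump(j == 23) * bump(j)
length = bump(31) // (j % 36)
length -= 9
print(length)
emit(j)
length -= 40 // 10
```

length = (25 + 31) // (j % 36)

Transformed code:
j = 25 + (11 - length)
j = (25 + (j == 23)) * (25 + j)
length = (25 + 31) // (j % 36)
length = length - 9
print(length)
emit(j)
length = length - 40 // 10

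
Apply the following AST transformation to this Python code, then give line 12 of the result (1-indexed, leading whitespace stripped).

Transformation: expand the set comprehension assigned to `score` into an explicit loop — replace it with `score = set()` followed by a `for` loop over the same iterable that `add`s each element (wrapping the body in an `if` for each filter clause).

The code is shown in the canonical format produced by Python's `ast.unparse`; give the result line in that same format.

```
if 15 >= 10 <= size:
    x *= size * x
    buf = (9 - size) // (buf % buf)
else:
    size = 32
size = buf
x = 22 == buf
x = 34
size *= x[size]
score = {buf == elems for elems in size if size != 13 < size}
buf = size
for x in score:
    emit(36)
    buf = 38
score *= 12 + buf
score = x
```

Transformed code:
if 15 >= 10 <= size:
    x *= size * x
    buf = (9 - size) // (buf % buf)
else:
    size = 32
size = buf
x = 22 == buf
x = 34
size *= x[size]
score = set()
for elems in size:
    if size != 13 < size:
        score.add(buf == elems)
buf = size
for x in score:
    emit(36)
    buf = 38
score *= 12 + buf
score = x

if size != 13 < size:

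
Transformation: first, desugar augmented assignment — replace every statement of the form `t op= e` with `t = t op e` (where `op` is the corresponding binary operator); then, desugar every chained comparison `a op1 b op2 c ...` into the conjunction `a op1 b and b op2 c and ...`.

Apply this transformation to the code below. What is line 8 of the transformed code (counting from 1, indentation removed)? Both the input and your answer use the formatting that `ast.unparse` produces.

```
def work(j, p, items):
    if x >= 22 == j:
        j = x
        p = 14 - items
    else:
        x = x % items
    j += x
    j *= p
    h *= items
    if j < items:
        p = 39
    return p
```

Transformed code:
def work(j, p, items):
    if x >= 22 and 22 == j:
        j = x
        p = 14 - items
    else:
        x = x % items
    j = j + x
    j = j * p
    h = h * items
    if j < items:
        p = 39
    return p

j = j * p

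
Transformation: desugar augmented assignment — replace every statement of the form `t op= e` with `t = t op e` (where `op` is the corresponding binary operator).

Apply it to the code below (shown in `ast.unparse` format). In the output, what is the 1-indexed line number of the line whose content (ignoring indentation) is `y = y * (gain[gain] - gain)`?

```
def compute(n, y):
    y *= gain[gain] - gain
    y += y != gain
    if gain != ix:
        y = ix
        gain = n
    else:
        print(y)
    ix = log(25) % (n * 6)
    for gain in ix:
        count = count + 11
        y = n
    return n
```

Transformed code:
def compute(n, y):
    y = y * (gain[gain] - gain)
    y = y + (y != gain)
    if gain != ix:
        y = ix
        gain = n
    else:
        print(y)
    ix = log(25) % (n * 6)
    for gain in ix:
        count = count + 11
        y = n
    return n

2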